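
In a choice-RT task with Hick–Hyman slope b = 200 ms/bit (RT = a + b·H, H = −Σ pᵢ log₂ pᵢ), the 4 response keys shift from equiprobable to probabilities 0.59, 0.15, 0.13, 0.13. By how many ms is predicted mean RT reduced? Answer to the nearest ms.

The RT saving is b·ΔH. Equiprobable H₀ = log₂(4) = 2.0000 bits; with the given probabilities H = 1.6249 bits.
b·(H₀ − H) = 200 × (2.0000 − 1.6249) = 75.01 ms.

75 ms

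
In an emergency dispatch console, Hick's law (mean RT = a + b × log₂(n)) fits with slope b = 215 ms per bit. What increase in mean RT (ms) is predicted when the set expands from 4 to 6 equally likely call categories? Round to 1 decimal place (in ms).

The intercept a cancels: ΔRT = b·(log₂ n₂ − log₂ n₁) = b·log₂(n₂/n₁).
log₂(6) − log₂(4) = 2.5850 − 2 = 0.5850.
ΔRT = 215 × 0.5850 = 125.767 ms.

125.8 ms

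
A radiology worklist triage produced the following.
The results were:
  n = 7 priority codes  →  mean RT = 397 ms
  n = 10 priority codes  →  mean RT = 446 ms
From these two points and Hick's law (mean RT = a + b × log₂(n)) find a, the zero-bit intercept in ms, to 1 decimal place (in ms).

The slope on a log₂ axis is (446 − 397) / (3.3219 − 2.8074) = 95.225 ms/bit.
a = RT₁ − b·log₂ n₁ = 397 − 95.225 × 2.8074 = 129.671 ms.

129.7 ms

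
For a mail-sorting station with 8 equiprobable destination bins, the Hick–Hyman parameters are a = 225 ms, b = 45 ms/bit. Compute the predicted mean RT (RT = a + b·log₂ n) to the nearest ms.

360 ms

log₂(8) = 3 bits, so RT = 225 + 45 × 3 ≈ 360.000 ms.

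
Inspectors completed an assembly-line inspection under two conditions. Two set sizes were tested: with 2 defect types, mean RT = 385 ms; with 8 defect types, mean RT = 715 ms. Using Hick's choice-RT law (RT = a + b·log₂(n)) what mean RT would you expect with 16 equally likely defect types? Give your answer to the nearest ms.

880 ms

Solve the two-equation system in a and b:
  b = (715 − 385) / (log₂ 8 − log₂ 2) = 330 / (3 − 1) = 165 ms/bit
  a = 385 − 165 × 1 = 220 ms
Then RT(16) = 220 + 165 × log₂ 16 = 220 + 165 × 4 ≈ 880.000 ms.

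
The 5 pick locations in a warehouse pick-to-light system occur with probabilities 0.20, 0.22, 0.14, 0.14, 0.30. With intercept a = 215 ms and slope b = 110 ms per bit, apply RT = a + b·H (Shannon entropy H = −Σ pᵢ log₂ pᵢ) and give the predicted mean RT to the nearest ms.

464 ms

H = 0.20·log₂(1/0.20) + 0.22·log₂(1/0.22) + 0.14·log₂(1/0.14) + 0.14·log₂(1/0.14) + 0.30·log₂(1/0.30) = 2.2603 bits.
RT = 215 + 110 × 2.2603 = 463.63 ms.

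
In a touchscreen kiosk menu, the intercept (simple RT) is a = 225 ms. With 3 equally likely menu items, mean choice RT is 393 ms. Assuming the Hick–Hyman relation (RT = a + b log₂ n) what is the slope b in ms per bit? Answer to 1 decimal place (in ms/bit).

3 alternatives carry log₂ 3 = 1.5850 bits; the choice cost is 393 − 225 = 168 ms, so b = 168/1.5850 = 105.996 ms/bit.

106.0 ms/bit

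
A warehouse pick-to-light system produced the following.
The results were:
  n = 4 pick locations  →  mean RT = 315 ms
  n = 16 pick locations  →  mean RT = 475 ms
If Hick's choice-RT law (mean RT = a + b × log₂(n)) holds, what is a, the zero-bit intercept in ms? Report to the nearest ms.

155 ms

The slope on a log₂ axis is (475 − 315) / (4 − 2) = 80 ms/bit.
a = RT₁ − b·log₂ n₁ = 315 − 80 × 2 = 155.000 ms.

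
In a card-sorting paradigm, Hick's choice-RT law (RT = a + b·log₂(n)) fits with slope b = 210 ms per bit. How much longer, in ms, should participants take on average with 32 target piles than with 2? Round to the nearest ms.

ΔRT = (a + b log₂ n₂) − (a + b log₂ n₁) = b·(log₂ n₂ − log₂ n₁).
log₂(32) − log₂(2) = log₂(32/2) = log₂(16) = 4.
ΔRT = 210 × 4.0000 = 840.000 ms.

840 ms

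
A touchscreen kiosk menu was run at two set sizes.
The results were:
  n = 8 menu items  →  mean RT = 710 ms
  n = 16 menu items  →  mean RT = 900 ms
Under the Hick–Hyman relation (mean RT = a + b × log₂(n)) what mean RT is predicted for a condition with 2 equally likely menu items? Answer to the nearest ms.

Fit slope and intercept:
  b = (900 − 710) / (log₂ 16 − log₂ 8) = 190 / (4 − 3) = 190 ms/bit
  a = 710 − 190 × 3 = 140 ms
Then RT(2) = 140 + 190 × log₂ 2 = 140 + 190 × 1 ≈ 330.000 ms.

330 ms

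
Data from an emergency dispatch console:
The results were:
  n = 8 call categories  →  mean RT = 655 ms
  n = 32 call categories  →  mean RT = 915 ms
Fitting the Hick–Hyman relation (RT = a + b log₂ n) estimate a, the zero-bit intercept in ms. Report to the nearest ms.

b = (RT₂ − RT₁)/(log₂ n₂ − log₂ n₁) = (915 − 655)/(5 − 3) = 130 ms/bit.
Intercept: a = 655 − 130·log₂(8) = 265.000 ms.

265 ms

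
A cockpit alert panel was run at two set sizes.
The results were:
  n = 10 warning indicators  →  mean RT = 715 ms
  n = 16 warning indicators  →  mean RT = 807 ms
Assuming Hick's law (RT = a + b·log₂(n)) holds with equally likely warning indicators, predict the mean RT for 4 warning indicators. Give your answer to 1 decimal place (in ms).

535.6 ms

With log₂ n on the abscissa the relation is linear; from the two conditions:
  b = (807 − 715) / (log₂ 16 − log₂ 10) = 92 / (4 − 3.3219) = 135.679 ms/bit
  a = 715 − 135.679 × 3.3219 = 264.285 ms
Then RT(4) = 264.285 + 135.679 × log₂ 4 = 264.285 + 135.679 × 2 ≈ 535.642 ms.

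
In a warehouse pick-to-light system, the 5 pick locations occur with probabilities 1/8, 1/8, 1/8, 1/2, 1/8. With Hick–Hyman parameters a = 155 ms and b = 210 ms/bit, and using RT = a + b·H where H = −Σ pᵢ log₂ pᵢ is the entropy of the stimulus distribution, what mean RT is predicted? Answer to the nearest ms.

H = −Σ pᵢ log₂ pᵢ = 0.125·3 + 0.125·3 + 0.125·3 + 0.5·1 + 0.125·3 = 2.000 bits.
RT = 155 + 210 × 2.000 = 575.00 ms.

575 ms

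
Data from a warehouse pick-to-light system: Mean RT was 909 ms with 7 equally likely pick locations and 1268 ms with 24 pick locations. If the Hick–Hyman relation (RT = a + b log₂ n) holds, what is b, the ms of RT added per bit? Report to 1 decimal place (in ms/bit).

b = (RT₂ − RT₁)/(log₂ n₂ − log₂ n₁) = (1268 − 909)/(4.5850 − 2.8074) = 201.957 ms/bit.

202.0 ms/bit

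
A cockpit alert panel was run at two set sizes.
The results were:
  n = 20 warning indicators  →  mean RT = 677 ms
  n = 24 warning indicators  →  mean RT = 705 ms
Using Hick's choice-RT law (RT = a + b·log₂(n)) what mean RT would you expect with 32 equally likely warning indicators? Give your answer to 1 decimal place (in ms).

749.2 ms

With log₂ n on the abscissa the relation is linear; from the two conditions:
  b = (705 − 677) / (log₂ 24 − log₂ 20) = 28 / (4.5850 − 4.3219) = 106.450 ms/bit
  a = 677 − 106.450 × 4.3219 = 216.931 ms
Then RT(32) = 216.931 + 106.450 × log₂ 32 = 216.931 + 106.450 × 5 ≈ 749.181 ms.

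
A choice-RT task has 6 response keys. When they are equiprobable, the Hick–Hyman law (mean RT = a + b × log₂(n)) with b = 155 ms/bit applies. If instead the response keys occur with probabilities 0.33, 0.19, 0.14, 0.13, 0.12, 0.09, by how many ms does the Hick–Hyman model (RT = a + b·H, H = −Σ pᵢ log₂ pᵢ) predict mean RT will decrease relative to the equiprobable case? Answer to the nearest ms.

Equiprobable entropy H₀ = log₂ 6 = 2.5850 bits.
Skewed entropy H = −Σ pᵢ log₂ pᵢ = 2.4425 bits.
ΔRT = b·(H₀ − H) = 155 × 0.1424 = 22.08 ms.

22 ms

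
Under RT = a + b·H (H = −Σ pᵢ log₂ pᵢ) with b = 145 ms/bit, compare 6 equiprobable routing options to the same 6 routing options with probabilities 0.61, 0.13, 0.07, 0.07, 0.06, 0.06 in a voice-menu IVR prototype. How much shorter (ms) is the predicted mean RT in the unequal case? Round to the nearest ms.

108 ms

Equiprobable entropy H₀ = log₂ 6 = 2.5850 bits.
Skewed entropy H = −Σ pᵢ log₂ pᵢ = 1.8418 bits.
ΔRT = b·(H₀ − H) = 145 × 0.7431 = 107.76 ms.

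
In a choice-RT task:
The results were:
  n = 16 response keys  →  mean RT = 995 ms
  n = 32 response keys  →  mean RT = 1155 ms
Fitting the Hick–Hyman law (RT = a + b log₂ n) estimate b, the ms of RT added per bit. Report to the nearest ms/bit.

The slope on a log₂ axis is (1155 − 995) / (5 − 4) = 160 ms/bit.

160 ms/bit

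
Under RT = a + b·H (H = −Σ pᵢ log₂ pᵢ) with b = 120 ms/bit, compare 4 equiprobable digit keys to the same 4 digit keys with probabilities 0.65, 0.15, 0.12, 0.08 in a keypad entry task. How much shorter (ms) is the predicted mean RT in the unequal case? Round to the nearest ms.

Equiprobable entropy H₀ = log₂ 4 = 2.0000 bits.
Skewed entropy H = −Σ pᵢ log₂ pᵢ = 1.4731 bits.
ΔRT = b·(H₀ − H) = 120 × 0.5269 = 63.23 ms.

63 ms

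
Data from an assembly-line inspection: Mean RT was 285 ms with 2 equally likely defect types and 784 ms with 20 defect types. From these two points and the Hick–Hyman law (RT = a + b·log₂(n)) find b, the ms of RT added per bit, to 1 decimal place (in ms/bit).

150.2 ms/bit

b = (RT₂ − RT₁)/(log₂ n₂ − log₂ n₁) = (784 − 285)/(4.3219 − 1) = 150.214 ms/bit.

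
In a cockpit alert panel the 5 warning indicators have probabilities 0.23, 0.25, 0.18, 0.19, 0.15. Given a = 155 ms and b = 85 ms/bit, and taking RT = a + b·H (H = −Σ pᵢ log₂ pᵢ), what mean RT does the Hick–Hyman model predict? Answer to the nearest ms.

Entropy contributions −pᵢ log₂ pᵢ: 0.4877, 0.5000, 0.4453, 0.4552, 0.4105; sum H = 2.2987 bits.
RT = a + bH = 155 + 85·2.2987 = 350.39 ms.

350 ms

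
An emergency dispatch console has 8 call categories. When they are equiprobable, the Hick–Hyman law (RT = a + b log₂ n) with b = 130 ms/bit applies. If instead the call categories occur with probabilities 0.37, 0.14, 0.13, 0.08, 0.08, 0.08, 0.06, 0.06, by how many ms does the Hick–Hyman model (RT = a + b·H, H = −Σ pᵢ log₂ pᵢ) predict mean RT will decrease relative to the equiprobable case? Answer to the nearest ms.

The RT saving is b·ΔH. Equiprobable H₀ = log₂(8) = 3.0000 bits; with the given probabilities H = 2.6721 bits.
b·(H₀ − H) = 130 × (3.0000 − 2.6721) = 42.63 ms.

43 ms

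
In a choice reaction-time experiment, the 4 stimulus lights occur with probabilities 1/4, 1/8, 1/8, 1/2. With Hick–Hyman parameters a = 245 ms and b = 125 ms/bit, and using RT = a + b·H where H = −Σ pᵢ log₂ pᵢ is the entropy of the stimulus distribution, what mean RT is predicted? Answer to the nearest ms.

464 ms

Each term −pᵢ log₂ pᵢ: 0.25·2 + 0.125·3 + 0.125·3 + 0.5·1; summed, H = 1.750 bits.
Mean RT = a + bH = 245 + 125·1.750 = 463.75 ms.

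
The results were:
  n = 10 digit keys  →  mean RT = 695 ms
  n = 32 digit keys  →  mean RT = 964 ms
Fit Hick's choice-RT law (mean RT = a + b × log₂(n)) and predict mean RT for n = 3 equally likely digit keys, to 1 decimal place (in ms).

Fit slope and intercept:
  b = (964 − 695) / (log₂ 32 − log₂ 10) = 269 / (5 − 3.3219) = 160.303 ms/bit
  a = 695 − 160.303 × 3.3219 = 162.485 ms
Then RT(3) = 162.485 + 160.303 × log₂ 3 = 162.485 + 160.303 × 1.5850 ≈ 416.559 ms.

416.6 ms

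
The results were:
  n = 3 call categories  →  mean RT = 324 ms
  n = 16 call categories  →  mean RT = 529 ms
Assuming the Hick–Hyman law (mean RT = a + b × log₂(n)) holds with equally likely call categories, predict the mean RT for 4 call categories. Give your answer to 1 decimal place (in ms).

359.2 ms

With log₂ n on the abscissa the relation is linear; from the two conditions:
  b = (529 − 324) / (log₂ 16 − log₂ 3) = 205 / (4 − 1.5850) = 84.885 ms/bit
  a = 324 − 84.885 × 1.5850 = 189.461 ms
Then RT(4) = 189.461 + 84.885 × log₂ 4 = 189.461 + 84.885 × 2 ≈ 359.230 ms.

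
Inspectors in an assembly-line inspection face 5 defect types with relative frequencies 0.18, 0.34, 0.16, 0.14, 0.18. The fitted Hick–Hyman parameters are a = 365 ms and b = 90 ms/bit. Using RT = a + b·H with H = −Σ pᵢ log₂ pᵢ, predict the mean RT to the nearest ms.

Entropy contributions −pᵢ log₂ pᵢ: 0.4453, 0.5292, 0.4230, 0.3971, 0.4453; sum H = 2.2399 bits.
RT = a + bH = 365 + 90·2.2399 = 566.59 ms.

567 ms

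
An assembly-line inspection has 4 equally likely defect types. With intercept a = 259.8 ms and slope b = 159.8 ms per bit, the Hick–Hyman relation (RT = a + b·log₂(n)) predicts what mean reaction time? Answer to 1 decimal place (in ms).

579.4 ms

log₂(4) = 2 bits, so RT = 259.8 + 159.8 × 2 ≈ 579.400 ms.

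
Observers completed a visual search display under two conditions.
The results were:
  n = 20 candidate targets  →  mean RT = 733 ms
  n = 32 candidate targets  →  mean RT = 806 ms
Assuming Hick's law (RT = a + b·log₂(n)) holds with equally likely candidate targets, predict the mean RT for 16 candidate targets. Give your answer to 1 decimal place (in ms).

Solve the two-equation system in a and b:
  b = (806 − 733) / (log₂ 32 − log₂ 20) = 73 / (5 − 4.3219) = 107.658 ms/bit
  a = 733 − 107.658 × 4.3219 = 267.709 ms
Then RT(16) = 267.709 + 107.658 × log₂ 16 = 267.709 + 107.658 × 4 ≈ 698.342 ms.

698.3 ms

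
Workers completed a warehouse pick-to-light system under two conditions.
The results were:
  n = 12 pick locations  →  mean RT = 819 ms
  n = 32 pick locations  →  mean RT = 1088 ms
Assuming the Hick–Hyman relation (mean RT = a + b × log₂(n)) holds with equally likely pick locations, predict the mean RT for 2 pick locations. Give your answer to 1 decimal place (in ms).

327.6 ms

Solve the two-equation system in a and b:
  b = (1088 − 819) / (log₂ 32 − log₂ 12) = 269 / (5 − 3.5850) = 190.101 ms/bit
  a = 819 − 190.101 × 3.5850 = 137.495 ms
Then RT(2) = 137.495 + 190.101 × log₂ 2 = 137.495 + 190.101 × 1 ≈ 327.596 ms.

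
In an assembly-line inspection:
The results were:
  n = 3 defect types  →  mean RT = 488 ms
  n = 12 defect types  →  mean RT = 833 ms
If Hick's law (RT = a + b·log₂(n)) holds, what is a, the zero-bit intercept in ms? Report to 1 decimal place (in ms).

b = (RT₂ − RT₁)/(log₂ n₂ − log₂ n₁) = (833 − 488)/(3.5850 − 1.5850) = 172.500 ms/bit.
a = RT₁ − b·log₂ n₁ = 488 − 172.500 × 1.5850 = 214.594 ms.

214.6 ms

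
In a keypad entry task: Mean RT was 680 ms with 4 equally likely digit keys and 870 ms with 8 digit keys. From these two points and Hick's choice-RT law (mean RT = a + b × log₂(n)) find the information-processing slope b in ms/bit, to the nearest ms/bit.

190 ms/bit

The slope on a log₂ axis is (870 − 680) / (3 − 2) = 190 ms/bit.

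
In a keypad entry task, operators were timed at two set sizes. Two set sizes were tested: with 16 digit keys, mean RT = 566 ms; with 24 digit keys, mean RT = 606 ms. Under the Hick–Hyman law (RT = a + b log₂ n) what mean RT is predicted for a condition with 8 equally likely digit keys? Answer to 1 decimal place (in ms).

Solve the two-equation system in a and b:
  b = (606 − 566) / (log₂ 24 − log₂ 16) = 40 / (4.5850 − 4) = 68.380 ms/bit
  a = 566 − 68.380 × 4 = 292.478 ms
Then RT(8) = 292.478 + 68.380 × log₂ 8 = 292.478 + 68.380 × 3 ≈ 497.620 ms.

497.6 ms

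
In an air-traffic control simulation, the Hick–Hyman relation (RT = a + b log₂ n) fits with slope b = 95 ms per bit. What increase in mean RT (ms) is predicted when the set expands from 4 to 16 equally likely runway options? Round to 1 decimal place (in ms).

Only the slope matters, since a is common to both: ΔRT = b·log₂(n₂/n₁).
log₂(16) − log₂(4) = log₂(16/4) = log₂(4) = 2.
ΔRT = 95 × 2.0000 = 190.000 ms.

190.0 ms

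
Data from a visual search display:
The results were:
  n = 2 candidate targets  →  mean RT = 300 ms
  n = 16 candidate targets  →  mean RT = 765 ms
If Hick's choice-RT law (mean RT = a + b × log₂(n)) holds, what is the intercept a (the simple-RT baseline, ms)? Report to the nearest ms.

The slope on a log₂ axis is (765 − 300) / (4 − 1) = 155 ms/bit.
Intercept: a = 300 − 155·log₂(2) = 145.000 ms.

145 ms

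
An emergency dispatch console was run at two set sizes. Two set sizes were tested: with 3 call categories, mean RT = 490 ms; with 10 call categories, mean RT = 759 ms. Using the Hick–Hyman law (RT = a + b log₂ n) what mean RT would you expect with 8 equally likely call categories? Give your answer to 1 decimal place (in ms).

Fit slope and intercept:
  b = (759 − 490) / (log₂ 10 − log₂ 3) = 269 / (3.3219 − 1.5850) = 154.868 ms/bit
  a = 490 − 154.868 × 1.5850 = 244.540 ms
Then RT(8) = 244.540 + 154.868 × log₂ 8 = 244.540 + 154.868 × 3 ≈ 709.144 ms.

709.1 ms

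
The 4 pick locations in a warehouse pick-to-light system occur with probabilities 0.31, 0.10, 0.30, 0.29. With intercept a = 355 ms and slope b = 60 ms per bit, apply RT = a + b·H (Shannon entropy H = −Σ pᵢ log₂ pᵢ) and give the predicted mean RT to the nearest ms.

469 ms

Entropy contributions −pᵢ log₂ pᵢ: 0.5238, 0.3322, 0.5211, 0.5179; sum H = 1.8950 bits.
RT = a + bH = 355 + 60·1.8950 = 468.70 ms.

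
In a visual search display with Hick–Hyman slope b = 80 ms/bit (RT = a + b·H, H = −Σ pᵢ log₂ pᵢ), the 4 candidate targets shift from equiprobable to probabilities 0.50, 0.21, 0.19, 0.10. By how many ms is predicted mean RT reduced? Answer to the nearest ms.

19 ms

The RT saving is b·ΔH. Equiprobable H₀ = log₂(4) = 2.0000 bits; with the given probabilities H = 1.7602 bits.
b·(H₀ − H) = 80 × (2.0000 − 1.7602) = 19.18 ms.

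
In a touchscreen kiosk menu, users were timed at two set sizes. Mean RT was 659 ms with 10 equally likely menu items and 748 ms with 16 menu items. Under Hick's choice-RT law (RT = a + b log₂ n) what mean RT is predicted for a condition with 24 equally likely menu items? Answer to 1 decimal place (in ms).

824.8 ms

Solve the two-equation system in a and b:
  b = (748 − 659) / (log₂ 16 − log₂ 10) = 89 / (4 − 3.3219) = 131.255 ms/bit
  a = 659 − 131.255 × 3.3219 = 222.982 ms
Then RT(24) = 222.982 + 131.255 × log₂ 24 = 222.982 + 131.255 × 4.5850 ≈ 824.779 ms.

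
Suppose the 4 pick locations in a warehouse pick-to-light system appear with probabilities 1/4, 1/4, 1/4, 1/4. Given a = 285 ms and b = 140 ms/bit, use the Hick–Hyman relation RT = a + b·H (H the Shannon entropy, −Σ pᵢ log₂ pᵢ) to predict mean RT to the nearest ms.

565 ms

Each term −pᵢ log₂ pᵢ: 0.25·2 + 0.25·2 + 0.25·2 + 0.25·2; summed, H = 2.000 bits.
Mean RT = a + bH = 285 + 140·2.000 = 565.00 ms.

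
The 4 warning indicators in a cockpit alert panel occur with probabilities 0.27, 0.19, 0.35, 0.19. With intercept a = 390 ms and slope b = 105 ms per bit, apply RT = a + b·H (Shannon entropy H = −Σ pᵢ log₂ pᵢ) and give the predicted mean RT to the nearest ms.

H = 0.27·log₂(1/0.27) + 0.19·log₂(1/0.19) + 0.35·log₂(1/0.35) + 0.19·log₂(1/0.19) = 1.9506 bits.
RT = 390 + 105 × 1.9506 = 594.81 ms.

595 ms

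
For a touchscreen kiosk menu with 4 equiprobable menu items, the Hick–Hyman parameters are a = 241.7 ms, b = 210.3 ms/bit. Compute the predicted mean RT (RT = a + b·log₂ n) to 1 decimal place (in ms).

log₂(4) = 2 bits, so RT = 241.7 + 210.3 × 2 ≈ 662.300 ms.

662.3 ms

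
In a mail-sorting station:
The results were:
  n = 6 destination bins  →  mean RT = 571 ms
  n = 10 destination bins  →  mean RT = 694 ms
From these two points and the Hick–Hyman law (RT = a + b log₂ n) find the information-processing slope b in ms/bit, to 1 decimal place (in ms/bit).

166.9 ms/bit

The slope on a log₂ axis is (694 − 571) / (3.3219 − 2.5850) = 166.901 ms/bit.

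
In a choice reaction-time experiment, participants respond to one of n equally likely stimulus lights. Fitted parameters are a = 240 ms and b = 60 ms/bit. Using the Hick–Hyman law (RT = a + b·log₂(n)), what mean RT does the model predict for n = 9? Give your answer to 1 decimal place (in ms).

log₂(9) = 3.1699 bits, so RT = 240 + 60 × 3.1699 ≈ 430.196 ms.

430.2 ms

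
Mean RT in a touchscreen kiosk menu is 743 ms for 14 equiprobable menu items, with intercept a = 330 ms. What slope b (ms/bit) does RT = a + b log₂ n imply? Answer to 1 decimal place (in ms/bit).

108.5 ms/bit

log₂(14) = 3.8074 bits.
b = (RT − a)/log₂ n = (743 − 330) / 3.8074 = 108.474 ms/bit.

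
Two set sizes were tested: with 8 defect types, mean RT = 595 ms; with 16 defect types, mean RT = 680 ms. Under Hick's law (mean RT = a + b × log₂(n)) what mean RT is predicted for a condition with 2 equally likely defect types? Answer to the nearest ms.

With log₂ n on the abscissa the relation is linear; from the two conditions:
  b = (680 − 595) / (log₂ 16 − log₂ 8) = 85 / (4 − 3) = 85 ms/bit
  a = 595 − 85 × 3 = 340 ms
Then RT(2) = 340 + 85 × log₂ 2 = 340 + 85 × 1 ≈ 425.000 ms.

425 ms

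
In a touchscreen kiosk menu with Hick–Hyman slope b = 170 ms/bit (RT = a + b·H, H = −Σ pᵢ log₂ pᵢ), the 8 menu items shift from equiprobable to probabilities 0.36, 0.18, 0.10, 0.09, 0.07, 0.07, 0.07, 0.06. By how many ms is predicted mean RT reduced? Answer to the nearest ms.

The RT saving is b·ΔH. Equiprobable H₀ = log₂(8) = 3.0000 bits; with the given probabilities H = 2.6700 bits.
b·(H₀ − H) = 170 × (3.0000 − 2.6700) = 56.11 ms.

56 ms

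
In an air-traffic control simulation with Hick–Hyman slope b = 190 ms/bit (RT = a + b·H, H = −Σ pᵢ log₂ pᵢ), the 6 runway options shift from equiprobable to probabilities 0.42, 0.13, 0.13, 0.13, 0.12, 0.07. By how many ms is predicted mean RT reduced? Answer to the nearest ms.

The RT saving is b·ΔH. Equiprobable H₀ = log₂(6) = 2.5850 bits; with the given probabilities H = 2.3092 bits.
b·(H₀ − H) = 190 × (2.5850 − 2.3092) = 52.39 ms.

52 ms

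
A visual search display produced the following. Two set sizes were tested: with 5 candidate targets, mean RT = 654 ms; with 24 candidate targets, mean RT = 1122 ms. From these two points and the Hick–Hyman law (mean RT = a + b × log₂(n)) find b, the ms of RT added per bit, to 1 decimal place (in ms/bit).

206.8 ms/bit

Slope: b = (1122 − 654) / (log₂ 24 − log₂ 5) = 468/2.2630 = 206.802 ms/bit.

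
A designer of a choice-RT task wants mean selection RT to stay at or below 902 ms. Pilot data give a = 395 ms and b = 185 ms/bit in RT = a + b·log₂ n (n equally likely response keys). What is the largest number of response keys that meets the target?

6

Set 395 + 185·log₂ n ≤ 902 → log₂ n ≤ (902 − 395)/185 = 2.7405.
So n ≤ 2^2.7405 = 6.683; the largest integer n is 6.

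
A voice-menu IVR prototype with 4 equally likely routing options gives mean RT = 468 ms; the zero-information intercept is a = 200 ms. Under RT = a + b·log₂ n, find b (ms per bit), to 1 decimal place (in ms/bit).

4 alternatives carry log₂ 4 = 2 bits; the choice cost is 468 − 200 = 268 ms, so b = 268/2 = 134.000 ms/bit.

134.0 ms/bit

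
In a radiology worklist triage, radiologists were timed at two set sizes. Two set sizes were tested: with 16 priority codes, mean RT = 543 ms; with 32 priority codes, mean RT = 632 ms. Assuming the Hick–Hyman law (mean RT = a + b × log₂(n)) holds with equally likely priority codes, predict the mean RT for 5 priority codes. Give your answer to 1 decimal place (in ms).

RT is linear in log₂ n, so two points fix the line:
  b = (632 − 543) / (log₂ 32 − log₂ 16) = 89 / (5 − 4) = 89.000 ms/bit
  a = 543 − 89.000 × 4 = 187.000 ms
Then RT(5) = 187.000 + 89.000 × log₂ 5 = 187.000 + 89.000 × 2.3219 ≈ 393.652 ms.

393.7 ms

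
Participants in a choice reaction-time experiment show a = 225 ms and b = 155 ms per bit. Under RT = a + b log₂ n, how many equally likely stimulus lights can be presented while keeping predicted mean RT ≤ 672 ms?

Set 225 + 155·log₂ n ≤ 672 → log₂ n ≤ (672 − 225)/155 = 2.8839.
So n ≤ 2^2.8839 = 7.381; the largest integer n is 7.

7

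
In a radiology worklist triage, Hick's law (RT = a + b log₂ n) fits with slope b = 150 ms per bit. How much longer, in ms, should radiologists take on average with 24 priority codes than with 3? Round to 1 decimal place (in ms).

450.0 ms

ΔRT = (a + b log₂ n₂) − (a + b log₂ n₁) = b·(log₂ n₂ − log₂ n₁).
log₂(24) − log₂(3) = log₂(24/3) = log₂(8) = 3.
ΔRT = 150 × 3.0000 = 450.000 ms.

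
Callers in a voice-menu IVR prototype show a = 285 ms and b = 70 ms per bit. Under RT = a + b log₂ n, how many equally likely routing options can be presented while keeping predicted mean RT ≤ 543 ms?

12

Set 285 + 70·log₂ n ≤ 543 → log₂ n ≤ (543 − 285)/70 = 3.6857.
So n ≤ 2^3.6857 = 12.868; the largest integer n is 12.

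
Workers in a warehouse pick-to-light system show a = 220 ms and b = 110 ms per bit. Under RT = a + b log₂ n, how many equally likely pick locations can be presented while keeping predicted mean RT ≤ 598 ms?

10

110·log₂ n ≤ 598 − 220 = 378, giving log₂ n ≤ 3.4364 and n ≤ 10.826. The largest whole number is 10.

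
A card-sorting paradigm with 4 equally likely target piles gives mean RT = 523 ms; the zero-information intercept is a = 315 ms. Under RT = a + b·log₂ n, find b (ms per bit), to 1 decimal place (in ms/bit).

104.0 ms/bit

log₂(4) = 2 bits.
b = (RT − a)/log₂ n = (523 − 315) / 2 = 104.000 ms/bit.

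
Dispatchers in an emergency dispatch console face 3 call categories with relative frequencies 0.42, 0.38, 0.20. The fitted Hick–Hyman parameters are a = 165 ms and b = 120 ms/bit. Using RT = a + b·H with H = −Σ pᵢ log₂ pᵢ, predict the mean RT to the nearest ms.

347 ms

H = 0.42·log₂(1/0.42) + 0.38·log₂(1/0.38) + 0.20·log₂(1/0.20) = 1.5205 bits.
RT = 165 + 120 × 1.5205 = 347.46 ms.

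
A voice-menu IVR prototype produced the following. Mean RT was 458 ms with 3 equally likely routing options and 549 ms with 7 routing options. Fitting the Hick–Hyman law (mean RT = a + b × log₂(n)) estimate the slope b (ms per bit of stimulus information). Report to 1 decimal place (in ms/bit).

74.4 ms/bit

b = (RT₂ − RT₁)/(log₂ n₂ − log₂ n₁) = (549 − 458)/(2.8074 − 1.5850) = 74.444 ms/bit.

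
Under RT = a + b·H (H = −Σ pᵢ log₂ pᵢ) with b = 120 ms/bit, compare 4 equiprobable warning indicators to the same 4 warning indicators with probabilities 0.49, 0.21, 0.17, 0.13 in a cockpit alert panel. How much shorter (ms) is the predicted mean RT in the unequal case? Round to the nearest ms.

25 ms

The RT saving is b·ΔH. Equiprobable H₀ = log₂(4) = 2.0000 bits; with the given probabilities H = 1.7943 bits.
b·(H₀ − H) = 120 × (2.0000 − 1.7943) = 24.68 ms.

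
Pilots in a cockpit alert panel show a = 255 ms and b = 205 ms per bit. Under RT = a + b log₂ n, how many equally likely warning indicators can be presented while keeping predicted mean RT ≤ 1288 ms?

Information budget: (1288 − 255)/205 = 5.0390 bits, so n ≤ 2^5.0390 = 32.877 → at most 32.

32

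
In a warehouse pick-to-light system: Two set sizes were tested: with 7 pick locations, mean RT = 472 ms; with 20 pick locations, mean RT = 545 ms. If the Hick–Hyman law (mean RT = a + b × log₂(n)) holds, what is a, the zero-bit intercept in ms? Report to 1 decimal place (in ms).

336.7 ms

The slope on a log₂ axis is (545 − 472) / (4.3219 − 2.8074) = 48.198 ms/bit.
a = RT₁ − b·log₂ n₁ = 472 − 48.198 × 2.8074 = 336.690 ms.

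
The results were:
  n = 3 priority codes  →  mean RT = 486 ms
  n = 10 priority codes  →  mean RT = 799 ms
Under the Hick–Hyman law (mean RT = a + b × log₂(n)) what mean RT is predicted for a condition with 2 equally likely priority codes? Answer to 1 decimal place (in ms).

380.6 ms

Fit slope and intercept:
  b = (799 − 486) / (log₂ 10 − log₂ 3) = 313 / (3.3219 − 1.5850) = 180.199 ms/bit
  a = 486 − 180.199 × 1.5850 = 200.391 ms
Then RT(2) = 200.391 + 180.199 × log₂ 2 = 200.391 + 180.199 × 1 ≈ 380.590 ms.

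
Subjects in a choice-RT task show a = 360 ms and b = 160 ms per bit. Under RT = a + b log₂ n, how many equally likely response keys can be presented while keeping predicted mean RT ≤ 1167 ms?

32

Information budget: (1167 − 360)/160 = 5.0438 bits, so n ≤ 2^5.0438 = 32.985 → at most 32.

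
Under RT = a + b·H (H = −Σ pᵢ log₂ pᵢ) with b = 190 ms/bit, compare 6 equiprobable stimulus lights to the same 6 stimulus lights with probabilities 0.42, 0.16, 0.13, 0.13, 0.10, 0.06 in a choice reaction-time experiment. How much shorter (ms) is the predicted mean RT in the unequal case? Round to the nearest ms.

The RT saving is b·ΔH. Equiprobable H₀ = log₂(6) = 2.5850 bits; with the given probabilities H = 2.2897 bits.
b·(H₀ − H) = 190 × (2.5850 − 2.2897) = 56.10 ms.

56 ms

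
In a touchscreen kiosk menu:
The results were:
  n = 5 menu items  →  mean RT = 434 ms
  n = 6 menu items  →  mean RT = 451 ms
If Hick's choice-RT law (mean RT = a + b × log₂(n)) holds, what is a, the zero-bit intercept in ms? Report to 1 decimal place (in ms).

283.9 ms

Slope: b = (451 − 434) / (log₂ 6 − log₂ 5) = 17/0.2630 = 64.630 ms/bit.
a = RT₁ − b·log₂ n₁ = 434 − 64.630 × 2.3219 = 283.933 ms.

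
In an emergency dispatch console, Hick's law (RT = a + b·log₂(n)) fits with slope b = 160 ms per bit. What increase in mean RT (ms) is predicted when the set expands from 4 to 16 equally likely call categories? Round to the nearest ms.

The intercept a cancels: ΔRT = b·(log₂ n₂ − log₂ n₁) = b·log₂(n₂/n₁).
log₂(16) − log₂(4) = log₂(16/4) = log₂(4) = 2.
ΔRT = 160 × 2.0000 = 320.000 ms.

320 ms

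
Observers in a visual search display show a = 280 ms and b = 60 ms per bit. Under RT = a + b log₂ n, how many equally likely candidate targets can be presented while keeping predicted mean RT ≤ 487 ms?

10

Information budget: (487 − 280)/60 = 3.4500 bits, so n ≤ 2^3.4500 = 10.928 → at most 10.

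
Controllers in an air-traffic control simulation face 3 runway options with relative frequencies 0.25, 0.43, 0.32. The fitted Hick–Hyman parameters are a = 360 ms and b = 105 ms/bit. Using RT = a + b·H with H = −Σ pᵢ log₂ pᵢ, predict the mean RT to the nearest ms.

Entropy contributions −pᵢ log₂ pᵢ: 0.5000, 0.5236, 0.5260; sum H = 1.5496 bits.
RT = a + bH = 360 + 105·1.5496 = 522.71 ms.

523 ms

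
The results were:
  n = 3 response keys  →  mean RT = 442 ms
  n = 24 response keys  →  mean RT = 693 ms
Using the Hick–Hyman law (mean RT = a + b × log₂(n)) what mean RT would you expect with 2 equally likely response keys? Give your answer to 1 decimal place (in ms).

Solve the two-equation system in a and b:
  b = (693 − 442) / (log₂ 24 − log₂ 3) = 251 / (4.5850 − 1.5850) = 83.667 ms/bit
  a = 442 − 83.667 × 1.5850 = 309.391 ms
Then RT(2) = 309.391 + 83.667 × log₂ 2 = 309.391 + 83.667 × 1 ≈ 393.058 ms.

393.1 ms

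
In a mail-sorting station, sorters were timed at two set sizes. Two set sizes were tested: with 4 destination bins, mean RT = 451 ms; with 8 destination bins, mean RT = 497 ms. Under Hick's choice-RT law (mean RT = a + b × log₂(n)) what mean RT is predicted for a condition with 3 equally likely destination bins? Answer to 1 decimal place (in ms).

Solve the two-equation system in a and b:
  b = (497 − 451) / (log₂ 8 − log₂ 4) = 46 / (3 − 2) = 46.000 ms/bit
  a = 451 − 46.000 × 2 = 359.000 ms
Then RT(3) = 359.000 + 46.000 × log₂ 3 = 359.000 + 46.000 × 1.5850 ≈ 431.908 ms.

431.9 ms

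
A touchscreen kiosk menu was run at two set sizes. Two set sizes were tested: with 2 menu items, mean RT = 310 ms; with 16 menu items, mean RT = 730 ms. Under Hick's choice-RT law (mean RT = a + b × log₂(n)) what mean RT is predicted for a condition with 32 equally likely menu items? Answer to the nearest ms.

870 ms

RT is linear in log₂ n, so two points fix the line:
  b = (730 − 310) / (log₂ 16 − log₂ 2) = 420 / (4 − 1) = 140 ms/bit
  a = 310 − 140 × 1 = 170 ms
Then RT(32) = 170 + 140 × log₂ 32 = 170 + 140 × 5 ≈ 870.000 ms.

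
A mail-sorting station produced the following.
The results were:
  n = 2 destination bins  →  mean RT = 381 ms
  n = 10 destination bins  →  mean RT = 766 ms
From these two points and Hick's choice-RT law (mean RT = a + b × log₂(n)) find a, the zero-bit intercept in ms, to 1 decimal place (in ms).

Slope: b = (766 − 381) / (log₂ 10 − log₂ 2) = 385/2.3219 = 165.810 ms/bit.
a = RT₁ − b·log₂ n₁ = 381 − 165.810 × 1 = 215.190 ms.

215.2 ms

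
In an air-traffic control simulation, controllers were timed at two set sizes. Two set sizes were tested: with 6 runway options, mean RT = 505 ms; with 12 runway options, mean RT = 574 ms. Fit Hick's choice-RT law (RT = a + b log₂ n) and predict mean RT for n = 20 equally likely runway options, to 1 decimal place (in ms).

624.9 ms

Solve the two-equation system in a and b:
  b = (574 − 505) / (log₂ 12 − log₂ 6) = 69 / (3.5850 − 2.5850) = 69.000 ms/bit
  a = 505 − 69.000 × 2.5850 = 326.638 ms
Then RT(20) = 326.638 + 69.000 × log₂ 20 = 326.638 + 69.000 × 4.3219 ≈ 624.851 ms.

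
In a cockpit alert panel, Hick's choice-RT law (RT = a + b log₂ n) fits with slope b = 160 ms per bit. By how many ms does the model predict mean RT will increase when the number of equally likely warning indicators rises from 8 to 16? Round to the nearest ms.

160 ms

Only the slope matters, since a is common to both: ΔRT = b·log₂(n₂/n₁).
log₂(16) − log₂(8) = log₂(16/8) = log₂(2) = 1.
ΔRT = 160 × 1.0000 = 160.000 ms.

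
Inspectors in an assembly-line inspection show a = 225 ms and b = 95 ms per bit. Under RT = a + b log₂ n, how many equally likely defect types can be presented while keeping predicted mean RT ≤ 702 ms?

32

Information budget: (702 − 225)/95 = 5.0211 bits, so n ≤ 2^5.0211 = 32.470 → at most 32.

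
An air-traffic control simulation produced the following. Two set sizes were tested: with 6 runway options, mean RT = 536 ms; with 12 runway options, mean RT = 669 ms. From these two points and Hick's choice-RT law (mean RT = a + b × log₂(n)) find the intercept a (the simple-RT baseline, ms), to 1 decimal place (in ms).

b = (RT₂ − RT₁)/(log₂ n₂ − log₂ n₁) = (669 − 536)/(3.5850 − 2.5850) = 133.000 ms/bit.
a = RT₁ − b·log₂ n₁ = 536 − 133.000 × 2.5850 = 192.200 ms.

192.2 ms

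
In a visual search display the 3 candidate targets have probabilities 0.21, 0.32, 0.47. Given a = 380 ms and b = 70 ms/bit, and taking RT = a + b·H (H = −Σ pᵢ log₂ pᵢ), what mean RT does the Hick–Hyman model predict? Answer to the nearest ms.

486 ms

Entropy contributions −pᵢ log₂ pᵢ: 0.4728, 0.5260, 0.5120; sum H = 1.5108 bits.
RT = a + bH = 380 + 70·1.5108 = 485.76 ms.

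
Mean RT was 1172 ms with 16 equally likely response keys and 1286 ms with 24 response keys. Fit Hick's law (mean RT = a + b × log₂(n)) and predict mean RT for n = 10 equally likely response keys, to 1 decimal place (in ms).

1039.9 ms

Fit slope and intercept:
  b = (1286 − 1172) / (log₂ 24 − log₂ 16) = 114 / (4.5850 − 4) = 194.884 ms/bit
  a = 1172 − 194.884 × 4 = 392.463 ms
Then RT(10) = 392.463 + 194.884 × log₂ 10 = 392.463 + 194.884 × 3.3219 ≈ 1039.854 ms.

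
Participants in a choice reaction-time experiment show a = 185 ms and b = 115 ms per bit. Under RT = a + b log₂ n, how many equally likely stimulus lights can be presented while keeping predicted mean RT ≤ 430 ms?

Set 185 + 115·log₂ n ≤ 430 → log₂ n ≤ (430 − 185)/115 = 2.1304.
So n ≤ 2^2.1304 = 4.378; the largest integer n is 4.

4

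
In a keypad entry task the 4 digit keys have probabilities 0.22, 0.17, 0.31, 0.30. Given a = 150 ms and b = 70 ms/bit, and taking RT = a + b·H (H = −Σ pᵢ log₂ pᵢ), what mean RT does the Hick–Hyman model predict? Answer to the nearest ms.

287 ms

Entropy contributions −pᵢ log₂ pᵢ: 0.4806, 0.4346, 0.5238, 0.5211; sum H = 1.9600 bits.
RT = a + bH = 150 + 70·1.9600 = 287.20 ms.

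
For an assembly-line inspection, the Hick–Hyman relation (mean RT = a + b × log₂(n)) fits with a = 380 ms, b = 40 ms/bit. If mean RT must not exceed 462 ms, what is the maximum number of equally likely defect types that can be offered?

Set 380 + 40·log₂ n ≤ 462 → log₂ n ≤ (462 − 380)/40 = 2.0500.
So n ≤ 2^2.0500 = 4.141; the largest integer n is 4.

4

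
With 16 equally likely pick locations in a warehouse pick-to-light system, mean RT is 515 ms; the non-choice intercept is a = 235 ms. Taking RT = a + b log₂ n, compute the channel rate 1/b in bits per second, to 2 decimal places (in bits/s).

14.29 bits/s

Choice component = 515 − 235 = 280 ms over log₂(16) = 4 bits.
b = 280 / 4 = 70.000 ms/bit, so 1/b = 14.286 bits/s.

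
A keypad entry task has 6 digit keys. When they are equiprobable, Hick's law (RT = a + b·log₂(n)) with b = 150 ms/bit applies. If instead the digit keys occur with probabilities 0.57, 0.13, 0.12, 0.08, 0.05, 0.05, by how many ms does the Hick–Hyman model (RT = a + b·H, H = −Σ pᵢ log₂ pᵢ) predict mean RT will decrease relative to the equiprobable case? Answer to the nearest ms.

The RT saving is b·ΔH. Equiprobable H₀ = log₂(6) = 2.5850 bits; with the given probabilities H = 1.9357 bits.
b·(H₀ − H) = 150 × (2.5850 − 1.9357) = 97.39 ms.

97 ms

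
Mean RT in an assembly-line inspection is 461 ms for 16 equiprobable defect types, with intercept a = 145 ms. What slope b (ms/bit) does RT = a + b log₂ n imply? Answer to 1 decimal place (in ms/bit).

16 alternatives carry log₂ 16 = 4 bits; the choice cost is 461 − 145 = 316 ms, so b = 316/4 = 79.000 ms/bit.

79.0 ms/bit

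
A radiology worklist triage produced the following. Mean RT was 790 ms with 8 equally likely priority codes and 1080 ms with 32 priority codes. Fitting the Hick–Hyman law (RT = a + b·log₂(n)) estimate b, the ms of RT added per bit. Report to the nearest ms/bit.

145 ms/bit

Slope: b = (1080 − 790) / (log₂ 32 − log₂ 8) = 290/2.0000 = 145 ms/bit.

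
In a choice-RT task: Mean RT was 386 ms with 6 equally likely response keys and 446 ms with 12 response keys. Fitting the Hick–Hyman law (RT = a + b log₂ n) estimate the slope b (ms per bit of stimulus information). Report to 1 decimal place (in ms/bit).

60.0 ms/bit

b = (RT₂ − RT₁)/(log₂ n₂ − log₂ n₁) = (446 − 386)/(3.5850 − 2.5850) = 60.000 ms/bit.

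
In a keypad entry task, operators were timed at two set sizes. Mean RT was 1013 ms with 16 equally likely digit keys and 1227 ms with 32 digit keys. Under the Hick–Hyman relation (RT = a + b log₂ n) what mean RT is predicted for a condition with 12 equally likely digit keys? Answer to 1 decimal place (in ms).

With log₂ n on the abscissa the relation is linear; from the two conditions:
  b = (1227 − 1013) / (log₂ 32 − log₂ 16) = 214 / (5 − 4) = 214.000 ms/bit
  a = 1013 − 214.000 × 4 = 157.000 ms
Then RT(12) = 157.000 + 214.000 × log₂ 12 = 157.000 + 214.000 × 3.5850 ≈ 924.182 ms.

924.2 ms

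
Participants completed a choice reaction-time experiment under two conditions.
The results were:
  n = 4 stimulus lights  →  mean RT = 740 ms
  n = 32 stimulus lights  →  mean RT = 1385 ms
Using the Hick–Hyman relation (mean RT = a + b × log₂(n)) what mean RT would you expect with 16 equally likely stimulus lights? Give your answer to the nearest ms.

1170 ms

RT is linear in log₂ n, so two points fix the line:
  b = (1385 − 740) / (log₂ 32 − log₂ 4) = 645 / (5 − 2) = 215 ms/bit
  a = 740 − 215 × 2 = 310 ms
Then RT(16) = 310 + 215 × log₂ 16 = 310 + 215 × 4 ≈ 1170.000 ms.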